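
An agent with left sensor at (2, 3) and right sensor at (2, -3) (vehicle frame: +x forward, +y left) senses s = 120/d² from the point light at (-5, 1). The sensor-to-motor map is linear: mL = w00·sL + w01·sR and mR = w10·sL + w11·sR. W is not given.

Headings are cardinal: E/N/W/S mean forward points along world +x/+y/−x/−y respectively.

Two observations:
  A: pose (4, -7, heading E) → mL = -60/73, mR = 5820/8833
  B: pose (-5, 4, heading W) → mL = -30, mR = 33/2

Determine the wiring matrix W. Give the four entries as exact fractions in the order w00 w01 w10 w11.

obs A: pose=(4,-7,E) → sL=60/73, sR=60/121, mL=-60/73, mR=5820/8833
obs B: pose=(-5,4,W) → sL=30, sR=3, mL=-30, mR=33/2
sensor matrix S = [[60/73, 60/121], [30, 3]]; det S = -109620/8833
solve [mL_A; mL_B] = S·[w00; w01] and [mR_A; mR_B] = S·[w10; w11]:
  w00 = -1, w01 = 0, w10 = 1/2, w11 = 1/2

-1 0 1/2 1/2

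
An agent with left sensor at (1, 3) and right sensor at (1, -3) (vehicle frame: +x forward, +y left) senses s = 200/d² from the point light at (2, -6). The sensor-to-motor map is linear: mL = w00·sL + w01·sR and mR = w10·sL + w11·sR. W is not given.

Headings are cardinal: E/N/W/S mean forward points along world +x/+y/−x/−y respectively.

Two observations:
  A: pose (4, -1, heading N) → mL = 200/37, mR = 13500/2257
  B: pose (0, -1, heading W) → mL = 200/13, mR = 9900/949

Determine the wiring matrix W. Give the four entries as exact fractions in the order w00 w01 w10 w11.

1 0 1/2 1

obs A: pose=(4,-1,N) → sL=200/37, sR=200/61, mL=200/37, mR=13500/2257
obs B: pose=(0,-1,W) → sL=200/13, sR=200/73, mL=200/13, mR=9900/949
sensor matrix S = [[200/37, 200/61], [200/13, 200/73]]; det S = -76320000/2141893
solve [mL_A; mL_B] = S·[w00; w01] and [mR_A; mR_B] = S·[w10; w11]:
  w00 = 1, w01 = 0, w10 = 1/2, w11 = 1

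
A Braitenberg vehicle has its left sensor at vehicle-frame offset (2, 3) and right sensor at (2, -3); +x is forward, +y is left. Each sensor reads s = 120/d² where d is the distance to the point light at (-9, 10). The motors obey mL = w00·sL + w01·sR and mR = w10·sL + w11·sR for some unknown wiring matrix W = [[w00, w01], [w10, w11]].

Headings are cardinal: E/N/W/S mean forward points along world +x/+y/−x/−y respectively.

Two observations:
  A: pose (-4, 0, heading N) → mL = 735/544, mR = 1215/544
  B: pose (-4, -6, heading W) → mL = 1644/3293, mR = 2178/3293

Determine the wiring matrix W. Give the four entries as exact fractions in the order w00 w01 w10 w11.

1/2 1/2 1 1/2

obs A: pose=(-4,0,N) → sL=30/17, sR=15/16, mL=735/544, mR=1215/544
obs B: pose=(-4,-6,W) → sL=12/37, sR=60/89, mL=1644/3293, mR=2178/3293
sensor matrix S = [[30/17, 15/16], [12/37, 60/89]]; det S = 198315/223924
solve [mL_A; mL_B] = S·[w00; w01] and [mR_A; mR_B] = S·[w10; w11]:
  w00 = 1/2, w01 = 1/2, w10 = 1, w11 = 1/2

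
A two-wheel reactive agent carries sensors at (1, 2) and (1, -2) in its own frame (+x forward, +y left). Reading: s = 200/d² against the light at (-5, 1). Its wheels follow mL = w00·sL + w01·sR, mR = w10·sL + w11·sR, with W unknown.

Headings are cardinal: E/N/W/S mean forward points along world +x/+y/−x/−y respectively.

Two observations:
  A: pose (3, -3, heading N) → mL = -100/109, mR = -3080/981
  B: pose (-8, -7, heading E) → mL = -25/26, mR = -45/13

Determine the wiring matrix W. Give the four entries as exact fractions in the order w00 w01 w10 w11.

0 -1/2 -1/2 -1/2

obs A: pose=(3,-3,N) → sL=40/9, sR=200/109, mL=-100/109, mR=-3080/981
obs B: pose=(-8,-7,E) → sL=5, sR=25/13, mL=-25/26, mR=-45/13
sensor matrix S = [[40/9, 200/109], [5, 25/13]]; det S = -8000/12753
solve [mL_A; mL_B] = S·[w00; w01] and [mR_A; mR_B] = S·[w10; w11]:
  w00 = 0, w01 = -1/2, w10 = -1/2, w11 = -1/2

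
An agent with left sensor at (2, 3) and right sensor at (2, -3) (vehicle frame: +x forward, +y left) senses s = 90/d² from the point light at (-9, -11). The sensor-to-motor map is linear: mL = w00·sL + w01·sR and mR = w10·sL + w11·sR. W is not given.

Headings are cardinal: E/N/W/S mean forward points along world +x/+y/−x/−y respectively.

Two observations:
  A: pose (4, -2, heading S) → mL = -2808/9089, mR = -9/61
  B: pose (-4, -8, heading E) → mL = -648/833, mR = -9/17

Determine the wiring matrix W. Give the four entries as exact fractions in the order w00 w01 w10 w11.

obs A: pose=(4,-2,S) → sL=18/61, sR=90/149, mL=-2808/9089, mR=-9/61
obs B: pose=(-4,-8,E) → sL=18/17, sR=90/49, mL=-648/833, mR=-9/17
sensor matrix S = [[18/61, 90/149], [18/17, 90/49]]; det S = -738720/7571137
solve [mL_A; mL_B] = S·[w00; w01] and [mR_A; mR_B] = S·[w10; w11]:
  w00 = 1, w01 = -1, w10 = -1/2, w11 = 0

1 -1 -1/2 0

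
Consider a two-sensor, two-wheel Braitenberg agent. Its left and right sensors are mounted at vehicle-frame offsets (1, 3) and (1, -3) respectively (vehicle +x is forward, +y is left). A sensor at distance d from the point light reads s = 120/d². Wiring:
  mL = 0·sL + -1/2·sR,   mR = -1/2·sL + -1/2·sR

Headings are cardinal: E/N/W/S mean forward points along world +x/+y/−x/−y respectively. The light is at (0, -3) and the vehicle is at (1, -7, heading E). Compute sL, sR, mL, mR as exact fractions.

left sensor world pos  = (2, -4); dL² = 5
right sensor world pos = (2, -10); dR² = 53
sL = 120/5 = 24
sR = 120/53 = 120/53
mL = 0·sL + -1/2·sR = -60/53
mR = -1/2·sL + -1/2·sR = -696/53

24 120/53 -60/53 -696/53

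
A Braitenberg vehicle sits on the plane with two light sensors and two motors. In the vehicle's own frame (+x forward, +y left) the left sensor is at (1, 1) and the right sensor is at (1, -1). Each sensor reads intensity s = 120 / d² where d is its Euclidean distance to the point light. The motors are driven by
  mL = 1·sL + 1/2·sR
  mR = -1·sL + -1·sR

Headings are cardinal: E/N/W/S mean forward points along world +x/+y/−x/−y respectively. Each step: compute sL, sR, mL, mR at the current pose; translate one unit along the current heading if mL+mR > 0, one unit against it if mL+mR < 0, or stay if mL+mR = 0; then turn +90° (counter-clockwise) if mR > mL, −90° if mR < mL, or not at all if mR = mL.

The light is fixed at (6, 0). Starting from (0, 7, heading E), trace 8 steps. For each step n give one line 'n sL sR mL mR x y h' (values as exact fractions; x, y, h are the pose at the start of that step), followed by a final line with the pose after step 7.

0 120/89 120/61 12660/5429 -18000/5429 0 7 E
1 5/3 6/5 34/15 -43/15 -1 7 S
2 120/113 24/29 4836/3277 -6192/3277 -1 8 W
3 12/13 60/53 1026/689 -1416/689 0 8 N
4 120/89 120/61 12660/5429 -18000/5429 0 7 E
5 5/3 6/5 34/15 -43/15 -1 7 S
6 120/113 24/29 4836/3277 -6192/3277 -1 8 W
7 12/13 60/53 1026/689 -1416/689 0 8 N
final 0 7 E

n=0: pose=(0,7,E); sL=120/89, sR=120/61; mL=12660/5429, mR=-18000/5429; mL+mR=-60/61 → advance -1; mR−mL=-30660/5429 → turn -1·90°
n=1: pose=(-1,7,S); sL=5/3, sR=6/5; mL=34/15, mR=-43/15; mL+mR=-3/5 → advance -1; mR−mL=-77/15 → turn -1·90°
n=2: pose=(-1,8,W); sL=120/113, sR=24/29; mL=4836/3277, mR=-6192/3277; mL+mR=-12/29 → advance -1; mR−mL=-11028/3277 → turn -1·90°
n=3: pose=(0,8,N); sL=12/13, sR=60/53; mL=1026/689, mR=-1416/689; mL+mR=-30/53 → advance -1; mR−mL=-2442/689 → turn -1·90°
n=4: pose=(0,7,E); sL=120/89, sR=120/61; mL=12660/5429, mR=-18000/5429; mL+mR=-60/61 → advance -1; mR−mL=-30660/5429 → turn -1·90°
n=5: pose=(-1,7,S); sL=5/3, sR=6/5; mL=34/15, mR=-43/15; mL+mR=-3/5 → advance -1; mR−mL=-77/15 → turn -1·90°
n=6: pose=(-1,8,W); sL=120/113, sR=24/29; mL=4836/3277, mR=-6192/3277; mL+mR=-12/29 → advance -1; mR−mL=-11028/3277 → turn -1·90°
n=7: pose=(0,8,N); sL=12/13, sR=60/53; mL=1026/689, mR=-1416/689; mL+mR=-30/53 → advance -1; mR−mL=-2442/689 → turn -1·90°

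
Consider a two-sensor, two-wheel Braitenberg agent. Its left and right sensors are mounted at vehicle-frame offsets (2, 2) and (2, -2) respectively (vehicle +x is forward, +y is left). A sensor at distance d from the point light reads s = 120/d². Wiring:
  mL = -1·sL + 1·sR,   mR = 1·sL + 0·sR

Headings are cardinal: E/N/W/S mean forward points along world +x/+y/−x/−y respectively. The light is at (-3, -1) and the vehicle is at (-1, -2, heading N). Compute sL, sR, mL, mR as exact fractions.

120 120/17 -1920/17 120

left sensor world pos  = (-3, 0); dL² = 1
right sensor world pos = (1, 0); dR² = 17
sL = 120/1 = 120
sR = 120/17 = 120/17
mL = -1·sL + 1·sR = -1920/17
mR = 1·sL + 0·sR = 120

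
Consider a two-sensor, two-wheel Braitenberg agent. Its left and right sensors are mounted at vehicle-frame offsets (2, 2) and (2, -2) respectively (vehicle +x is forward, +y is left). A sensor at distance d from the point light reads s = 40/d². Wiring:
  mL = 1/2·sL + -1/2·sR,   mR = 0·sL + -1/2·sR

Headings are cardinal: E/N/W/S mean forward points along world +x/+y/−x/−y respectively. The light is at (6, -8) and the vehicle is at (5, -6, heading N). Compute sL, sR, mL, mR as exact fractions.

8/5 40/17 -32/85 -20/17

left sensor world pos  = (3, -4); dL² = 25
right sensor world pos = (7, -4); dR² = 17
sL = 40/25 = 8/5
sR = 40/17 = 40/17
mL = 1/2·sL + -1/2·sR = -32/85
mR = 0·sL + -1/2·sR = -20/17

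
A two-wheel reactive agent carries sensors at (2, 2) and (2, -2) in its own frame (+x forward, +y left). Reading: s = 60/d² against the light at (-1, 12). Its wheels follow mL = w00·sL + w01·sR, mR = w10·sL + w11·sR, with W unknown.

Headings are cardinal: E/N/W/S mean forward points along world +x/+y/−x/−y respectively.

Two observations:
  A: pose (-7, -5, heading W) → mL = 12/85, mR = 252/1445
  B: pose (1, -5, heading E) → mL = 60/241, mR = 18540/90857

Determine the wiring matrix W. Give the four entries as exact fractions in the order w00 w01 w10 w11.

1 0 1/2 1/2

obs A: pose=(-7,-5,W) → sL=12/85, sR=60/289, mL=12/85, mR=252/1445
obs B: pose=(1,-5,E) → sL=60/241, sR=60/377, mL=60/241, mR=18540/90857
sensor matrix S = [[12/85, 60/289], [60/241, 60/377]]; det S = -767232/26257673
solve [mL_A; mL_B] = S·[w00; w01] and [mR_A; mR_B] = S·[w10; w11]:
  w00 = 1, w01 = 0, w10 = 1/2, w11 = 1/2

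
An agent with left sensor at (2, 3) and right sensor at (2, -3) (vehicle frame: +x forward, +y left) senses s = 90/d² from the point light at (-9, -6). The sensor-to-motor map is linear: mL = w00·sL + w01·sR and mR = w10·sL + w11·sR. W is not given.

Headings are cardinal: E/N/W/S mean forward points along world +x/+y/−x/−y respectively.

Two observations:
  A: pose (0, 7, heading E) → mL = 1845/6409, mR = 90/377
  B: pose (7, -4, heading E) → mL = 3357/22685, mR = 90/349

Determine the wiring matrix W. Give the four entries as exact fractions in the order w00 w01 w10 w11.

obs A: pose=(0,7,E) → sL=90/377, sR=90/221, mL=1845/6409, mR=90/377
obs B: pose=(7,-4,E) → sL=90/349, sR=18/65, mL=3357/22685, mR=90/349
sensor matrix S = [[90/377, 90/221], [90/349, 18/65]]; det S = -1131408/29077633
solve [mL_A; mL_B] = S·[w00; w01] and [mR_A; mR_B] = S·[w10; w11]:
  w00 = -1/2, w01 = 1, w10 = 1, w11 = 0

-1/2 1 1 0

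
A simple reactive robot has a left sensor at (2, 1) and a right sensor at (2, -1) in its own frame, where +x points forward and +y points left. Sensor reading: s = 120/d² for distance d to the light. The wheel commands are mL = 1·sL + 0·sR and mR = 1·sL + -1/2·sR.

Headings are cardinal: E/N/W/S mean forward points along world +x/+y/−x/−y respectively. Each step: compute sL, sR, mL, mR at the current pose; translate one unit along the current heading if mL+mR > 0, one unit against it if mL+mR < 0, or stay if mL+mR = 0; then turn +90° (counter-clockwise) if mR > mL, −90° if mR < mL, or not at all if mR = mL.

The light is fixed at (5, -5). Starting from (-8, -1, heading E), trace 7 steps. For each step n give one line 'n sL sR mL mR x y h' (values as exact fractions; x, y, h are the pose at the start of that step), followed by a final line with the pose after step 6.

0 60/73 12/13 60/73 342/949 -8 -1 E
1 24/25 120/173 24/25 2652/4325 -7 -1 S
2 3/5 30/53 3/5 84/265 -7 -2 W
3 120/221 120/169 120/221 540/2873 -8 -2 N
4 60/73 12/13 60/73 342/949 -8 -1 E
5 24/25 120/173 24/25 2652/4325 -7 -1 S
6 3/5 30/53 3/5 84/265 -7 -2 W
final -8 -2 N

n=0: pose=(-8,-1,E); sL=60/73, sR=12/13; mL=60/73, mR=342/949; mL+mR=1122/949 → advance +1; mR−mL=-6/13 → turn -1·90°
n=1: pose=(-7,-1,S); sL=24/25, sR=120/173; mL=24/25, mR=2652/4325; mL+mR=6804/4325 → advance +1; mR−mL=-60/173 → turn -1·90°
n=2: pose=(-7,-2,W); sL=3/5, sR=30/53; mL=3/5, mR=84/265; mL+mR=243/265 → advance +1; mR−mL=-15/53 → turn -1·90°
n=3: pose=(-8,-2,N); sL=120/221, sR=120/169; mL=120/221, mR=540/2873; mL+mR=2100/2873 → advance +1; mR−mL=-60/169 → turn -1·90°
n=4: pose=(-8,-1,E); sL=60/73, sR=12/13; mL=60/73, mR=342/949; mL+mR=1122/949 → advance +1; mR−mL=-6/13 → turn -1·90°
n=5: pose=(-7,-1,S); sL=24/25, sR=120/173; mL=24/25, mR=2652/4325; mL+mR=6804/4325 → advance +1; mR−mL=-60/173 → turn -1·90°
n=6: pose=(-7,-2,W); sL=3/5, sR=30/53; mL=3/5, mR=84/265; mL+mR=243/265 → advance +1; mR−mL=-15/53 → turn -1·90°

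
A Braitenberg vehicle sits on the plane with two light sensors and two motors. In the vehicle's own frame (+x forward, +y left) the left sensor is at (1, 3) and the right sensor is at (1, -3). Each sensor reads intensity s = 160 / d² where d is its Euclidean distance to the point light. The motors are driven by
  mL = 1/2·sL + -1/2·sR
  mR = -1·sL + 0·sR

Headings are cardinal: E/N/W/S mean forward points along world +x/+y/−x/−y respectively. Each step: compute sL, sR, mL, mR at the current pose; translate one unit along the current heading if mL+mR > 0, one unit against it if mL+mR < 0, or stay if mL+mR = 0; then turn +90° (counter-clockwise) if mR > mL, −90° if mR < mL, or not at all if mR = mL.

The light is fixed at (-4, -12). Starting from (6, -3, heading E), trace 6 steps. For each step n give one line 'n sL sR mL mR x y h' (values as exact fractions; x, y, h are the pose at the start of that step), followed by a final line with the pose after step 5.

0 32/53 160/157 -1728/8321 -32/53 6 -3 E
1 10/13 8/5 -27/65 -10/13 5 -3 S
2 160/113 160/233 9600/26329 -160/113 5 -2 W
3 16/17 16/29 96/493 -16/17 6 -2 N
4 32/53 160/157 -1728/8321 -32/53 6 -3 E
5 10/13 8/5 -27/65 -10/13 5 -3 S
final 5 -2 W

n=0: pose=(6,-3,E); sL=32/53, sR=160/157; mL=-1728/8321, mR=-32/53; mL+mR=-6752/8321 → advance -1; mR−mL=-3296/8321 → turn -1·90°
n=1: pose=(5,-3,S); sL=10/13, sR=8/5; mL=-27/65, mR=-10/13; mL+mR=-77/65 → advance -1; mR−mL=-23/65 → turn -1·90°
n=2: pose=(5,-2,W); sL=160/113, sR=160/233; mL=9600/26329, mR=-160/113; mL+mR=-27680/26329 → advance -1; mR−mL=-46880/26329 → turn -1·90°
n=3: pose=(6,-2,N); sL=16/17, sR=16/29; mL=96/493, mR=-16/17; mL+mR=-368/493 → advance -1; mR−mL=-560/493 → turn -1·90°
n=4: pose=(6,-3,E); sL=32/53, sR=160/157; mL=-1728/8321, mR=-32/53; mL+mR=-6752/8321 → advance -1; mR−mL=-3296/8321 → turn -1·90°
n=5: pose=(5,-3,S); sL=10/13, sR=8/5; mL=-27/65, mR=-10/13; mL+mR=-77/65 → advance -1; mR−mL=-23/65 → turn -1·90°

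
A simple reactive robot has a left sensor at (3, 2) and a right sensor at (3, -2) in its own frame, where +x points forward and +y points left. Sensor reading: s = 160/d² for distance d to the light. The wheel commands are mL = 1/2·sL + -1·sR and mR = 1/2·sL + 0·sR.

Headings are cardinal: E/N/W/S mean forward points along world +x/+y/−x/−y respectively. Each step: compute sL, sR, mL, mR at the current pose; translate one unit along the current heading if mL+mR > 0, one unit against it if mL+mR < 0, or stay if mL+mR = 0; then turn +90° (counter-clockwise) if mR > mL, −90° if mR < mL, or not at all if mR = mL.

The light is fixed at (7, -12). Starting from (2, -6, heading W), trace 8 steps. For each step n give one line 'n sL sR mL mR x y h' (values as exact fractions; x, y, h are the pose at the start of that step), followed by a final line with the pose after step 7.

n=0: pose=(2,-6,W); sL=2, sR=5/4; mL=-1/4, mR=1; mL+mR=3/4 → advance +1; mR−mL=5/4 → turn +1·90°
n=1: pose=(1,-6,S); sL=32/5, sR=160/73; mL=368/365, mR=16/5; mL+mR=1536/365 → advance +1; mR−mL=160/73 → turn +1·90°
n=2: pose=(1,-7,E); sL=80/29, sR=80/9; mL=-1960/261, mR=40/29; mL+mR=-1600/261 → advance -1; mR−mL=80/9 → turn +1·90°
n=3: pose=(0,-7,N); sL=32/29, sR=160/89; mL=-3216/2581, mR=16/29; mL+mR=-1792/2581 → advance -1; mR−mL=160/89 → turn +1·90°
n=4: pose=(0,-8,W); sL=20/13, sR=20/17; mL=-90/221, mR=10/13; mL+mR=80/221 → advance +1; mR−mL=20/17 → turn +1·90°
n=5: pose=(-1,-8,S); sL=160/37, sR=160/101; mL=2160/3737, mR=80/37; mL+mR=10240/3737 → advance +1; mR−mL=160/101 → turn +1·90°
n=6: pose=(-1,-9,E); sL=16/5, sR=80/13; mL=-296/65, mR=8/5; mL+mR=-192/65 → advance -1; mR−mL=80/13 → turn +1·90°
n=7: pose=(-2,-9,N); sL=160/157, sR=32/17; mL=-3664/2669, mR=80/157; mL+mR=-2304/2669 → advance -1; mR−mL=32/17 → turn +1·90°

0 2 5/4 -1/4 1 2 -6 W
1 32/5 160/73 368/365 16/5 1 -6 S
2 80/29 80/9 -1960/261 40/29 1 -7 E
3 32/29 160/89 -3216/2581 16/29 0 -7 N
4 20/13 20/17 -90/221 10/13 0 -8 W
5 160/37 160/101 2160/3737 80/37 -1 -8 S
6 16/5 80/13 -296/65 8/5 -1 -9 E
7 160/157 32/17 -3664/2669 80/157 -2 -9 N
final -2 -10 W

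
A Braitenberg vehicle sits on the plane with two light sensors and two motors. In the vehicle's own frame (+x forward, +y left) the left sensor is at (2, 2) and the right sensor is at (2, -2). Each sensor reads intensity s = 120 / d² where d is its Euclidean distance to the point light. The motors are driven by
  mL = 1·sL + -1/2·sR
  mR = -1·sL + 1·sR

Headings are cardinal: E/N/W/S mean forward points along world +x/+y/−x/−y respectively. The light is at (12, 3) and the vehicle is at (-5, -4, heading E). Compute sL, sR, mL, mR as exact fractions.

12/25 20/51 362/1275 -112/1275

left sensor world pos  = (-3, -2); dL² = 250
right sensor world pos = (-3, -6); dR² = 306
sL = 120/250 = 12/25
sR = 120/306 = 20/51
mL = 1·sL + -1/2·sR = 362/1275
mR = -1·sL + 1·sR = -112/1275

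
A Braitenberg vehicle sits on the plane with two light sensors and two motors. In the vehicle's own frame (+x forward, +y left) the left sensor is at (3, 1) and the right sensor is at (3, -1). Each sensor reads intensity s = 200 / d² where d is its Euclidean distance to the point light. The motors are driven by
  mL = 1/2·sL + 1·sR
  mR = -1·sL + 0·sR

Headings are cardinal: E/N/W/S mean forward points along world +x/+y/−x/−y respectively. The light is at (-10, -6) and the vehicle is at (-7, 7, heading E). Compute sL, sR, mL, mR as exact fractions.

left sensor world pos  = (-4, 8); dL² = 232
right sensor world pos = (-4, 6); dR² = 180
sL = 200/232 = 25/29
sR = 200/180 = 10/9
mL = 1/2·sL + 1·sR = 805/522
mR = -1·sL + 0·sR = -25/29

25/29 10/9 805/522 -25/29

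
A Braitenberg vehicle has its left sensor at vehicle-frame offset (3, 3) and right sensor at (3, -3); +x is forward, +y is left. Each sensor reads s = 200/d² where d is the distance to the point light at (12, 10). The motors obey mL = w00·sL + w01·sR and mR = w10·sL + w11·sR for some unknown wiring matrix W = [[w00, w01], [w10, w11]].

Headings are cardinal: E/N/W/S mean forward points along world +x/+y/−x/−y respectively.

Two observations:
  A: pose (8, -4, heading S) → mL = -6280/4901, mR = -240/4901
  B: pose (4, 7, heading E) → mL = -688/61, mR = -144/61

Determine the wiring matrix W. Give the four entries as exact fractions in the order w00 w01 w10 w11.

obs A: pose=(8,-4,S) → sL=20/29, sR=100/169, mL=-6280/4901, mR=-240/4901
obs B: pose=(4,7,E) → sL=8, sR=200/61, mL=-688/61, mR=-144/61
sensor matrix S = [[20/29, 100/169], [8, 200/61]]; det S = -739200/298961
solve [mL_A; mL_B] = S·[w00; w01] and [mR_A; mR_B] = S·[w10; w11]:
  w00 = -1, w01 = -1, w10 = -1/2, w11 = 1/2

-1 -1 -1/2 1/2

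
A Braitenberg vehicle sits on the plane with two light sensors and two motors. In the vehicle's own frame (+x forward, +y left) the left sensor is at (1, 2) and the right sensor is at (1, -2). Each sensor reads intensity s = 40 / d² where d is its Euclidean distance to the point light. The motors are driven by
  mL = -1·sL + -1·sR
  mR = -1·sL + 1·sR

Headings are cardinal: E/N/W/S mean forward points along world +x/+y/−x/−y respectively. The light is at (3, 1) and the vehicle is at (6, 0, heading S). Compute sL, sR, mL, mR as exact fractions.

40/29 8 -272/29 192/29

left sensor world pos  = (8, -1); dL² = 29
right sensor world pos = (4, -1); dR² = 5
sL = 40/29 = 40/29
sR = 40/5 = 8
mL = -1·sL + -1·sR = -272/29
mR = -1·sL + 1·sR = 192/29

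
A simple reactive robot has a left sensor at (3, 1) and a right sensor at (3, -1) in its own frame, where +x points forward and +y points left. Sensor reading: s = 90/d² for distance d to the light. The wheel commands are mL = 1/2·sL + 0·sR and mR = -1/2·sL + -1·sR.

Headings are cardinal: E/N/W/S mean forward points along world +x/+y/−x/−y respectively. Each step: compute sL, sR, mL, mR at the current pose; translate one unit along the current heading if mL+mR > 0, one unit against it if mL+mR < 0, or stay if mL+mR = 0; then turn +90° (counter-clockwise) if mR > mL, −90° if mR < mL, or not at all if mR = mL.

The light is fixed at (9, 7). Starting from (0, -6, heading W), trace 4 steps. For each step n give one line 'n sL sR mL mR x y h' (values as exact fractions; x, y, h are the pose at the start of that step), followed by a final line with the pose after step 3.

n=0: pose=(0,-6,W); sL=9/34, sR=5/16; mL=9/68, mR=-121/272; mL+mR=-5/16 → advance -1; mR−mL=-157/272 → turn -1·90°
n=1: pose=(1,-6,N); sL=90/181, sR=90/149; mL=45/181, mR=-22995/26969; mL+mR=-90/149 → advance -1; mR−mL=-29700/26969 → turn -1·90°
n=2: pose=(1,-7,E); sL=45/97, sR=9/25; mL=45/194, mR=-2871/4850; mL+mR=-9/25 → advance -1; mR−mL=-1998/2425 → turn -1·90°
n=3: pose=(0,-7,S); sL=90/353, sR=90/389; mL=45/353, mR=-49275/137317; mL+mR=-90/389 → advance -1; mR−mL=-66780/137317 → turn -1·90°

0 9/34 5/16 9/68 -121/272 0 -6 W
1 90/181 90/149 45/181 -22995/26969 1 -6 N
2 45/97 9/25 45/194 -2871/4850 1 -7 E
3 90/353 90/389 45/353 -49275/137317 0 -7 S
final 0 -6 W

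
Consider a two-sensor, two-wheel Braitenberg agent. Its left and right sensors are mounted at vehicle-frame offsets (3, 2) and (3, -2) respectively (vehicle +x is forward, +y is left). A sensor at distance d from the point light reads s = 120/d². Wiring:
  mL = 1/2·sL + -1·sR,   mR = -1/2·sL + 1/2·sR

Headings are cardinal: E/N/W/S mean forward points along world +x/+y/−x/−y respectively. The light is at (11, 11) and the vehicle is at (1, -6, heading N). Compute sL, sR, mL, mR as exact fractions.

left sensor world pos  = (-1, -3); dL² = 340
right sensor world pos = (3, -3); dR² = 260
sL = 120/340 = 6/17
sR = 120/260 = 6/13
mL = 1/2·sL + -1·sR = -63/221
mR = -1/2·sL + 1/2·sR = 12/221

6/17 6/13 -63/221 12/221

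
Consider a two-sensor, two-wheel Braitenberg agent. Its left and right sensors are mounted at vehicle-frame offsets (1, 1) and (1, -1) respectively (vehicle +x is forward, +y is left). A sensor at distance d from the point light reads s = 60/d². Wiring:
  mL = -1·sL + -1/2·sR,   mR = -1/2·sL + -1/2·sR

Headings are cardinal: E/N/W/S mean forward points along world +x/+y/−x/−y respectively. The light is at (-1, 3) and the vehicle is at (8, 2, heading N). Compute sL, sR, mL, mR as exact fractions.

15/16 3/5 -99/80 -123/160

left sensor world pos  = (7, 3); dL² = 64
right sensor world pos = (9, 3); dR² = 100
sL = 60/64 = 15/16
sR = 60/100 = 3/5
mL = -1·sL + -1/2·sR = -99/80
mR = -1/2·sL + -1/2·sR = -123/160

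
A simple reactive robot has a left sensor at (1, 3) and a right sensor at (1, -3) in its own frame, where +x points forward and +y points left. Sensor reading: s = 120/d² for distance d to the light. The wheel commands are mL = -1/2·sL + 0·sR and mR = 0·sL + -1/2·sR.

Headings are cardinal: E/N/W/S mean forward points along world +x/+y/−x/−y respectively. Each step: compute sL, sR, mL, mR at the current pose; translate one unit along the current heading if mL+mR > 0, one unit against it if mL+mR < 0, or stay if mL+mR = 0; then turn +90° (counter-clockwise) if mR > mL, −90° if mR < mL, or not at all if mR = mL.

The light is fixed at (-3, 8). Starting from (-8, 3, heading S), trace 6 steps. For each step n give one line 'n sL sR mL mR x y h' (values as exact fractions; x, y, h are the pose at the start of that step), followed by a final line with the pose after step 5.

0 3 6/5 -3/2 -3/5 -8 3 S
1 120/17 24/13 -60/17 -12/13 -8 4 E
2 4/3 20/3 -2/3 -10/3 -9 4 N
3 120/29 120/89 -60/29 -60/89 -9 3 E
4 30/29 15/4 -15/29 -15/8 -10 3 N
5 8/3 40/39 -4/3 -20/39 -10 2 E
final -11 2 N

n=0: pose=(-8,3,S); sL=3, sR=6/5; mL=-3/2, mR=-3/5; mL+mR=-21/10 → advance -1; mR−mL=9/10 → turn +1·90°
n=1: pose=(-8,4,E); sL=120/17, sR=24/13; mL=-60/17, mR=-12/13; mL+mR=-984/221 → advance -1; mR−mL=576/221 → turn +1·90°
n=2: pose=(-9,4,N); sL=4/3, sR=20/3; mL=-2/3, mR=-10/3; mL+mR=-4 → advance -1; mR−mL=-8/3 → turn -1·90°
n=3: pose=(-9,3,E); sL=120/29, sR=120/89; mL=-60/29, mR=-60/89; mL+mR=-7080/2581 → advance -1; mR−mL=3600/2581 → turn +1·90°
n=4: pose=(-10,3,N); sL=30/29, sR=15/4; mL=-15/29, mR=-15/8; mL+mR=-555/232 → advance -1; mR−mL=-315/232 → turn -1·90°
n=5: pose=(-10,2,E); sL=8/3, sR=40/39; mL=-4/3, mR=-20/39; mL+mR=-24/13 → advance -1; mR−mL=32/39 → turn +1·90°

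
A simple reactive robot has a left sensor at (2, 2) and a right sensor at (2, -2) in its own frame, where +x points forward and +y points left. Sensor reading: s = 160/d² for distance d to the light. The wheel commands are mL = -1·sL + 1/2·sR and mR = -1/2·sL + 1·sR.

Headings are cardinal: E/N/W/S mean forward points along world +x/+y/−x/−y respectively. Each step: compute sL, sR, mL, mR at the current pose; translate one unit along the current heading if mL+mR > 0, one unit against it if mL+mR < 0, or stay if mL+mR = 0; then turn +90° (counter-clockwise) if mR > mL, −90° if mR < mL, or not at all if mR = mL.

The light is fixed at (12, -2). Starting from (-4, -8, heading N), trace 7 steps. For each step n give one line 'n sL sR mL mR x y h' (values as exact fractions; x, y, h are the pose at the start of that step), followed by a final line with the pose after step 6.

n=0: pose=(-4,-8,N); sL=8/17, sR=40/53; mL=-84/901, mR=468/901; mL+mR=384/901 → advance +1; mR−mL=552/901 → turn +1·90°
n=1: pose=(-4,-7,W); sL=160/373, sR=160/333; mL=-23440/124209, mR=33040/124209; mL+mR=3200/41403 → advance +1; mR−mL=56480/124209 → turn +1·90°
n=2: pose=(-5,-7,S); sL=80/137, sR=16/41; mL=-2184/5617, mR=552/5617; mL+mR=-1632/5617 → advance -1; mR−mL=2736/5617 → turn +1·90°
n=3: pose=(-5,-6,E); sL=160/229, sR=160/261; mL=-23440/59769, mR=15760/59769; mL+mR=-2560/19923 → advance -1; mR−mL=39200/59769 → turn +1·90°
n=4: pose=(-6,-6,N); sL=40/101, sR=8/13; mL=-116/1313, mR=548/1313; mL+mR=432/1313 → advance +1; mR−mL=664/1313 → turn +1·90°
n=5: pose=(-6,-5,W); sL=32/85, sR=160/401; mL=-6032/34085, mR=7184/34085; mL+mR=1152/34085 → advance +1; mR−mL=13216/34085 → turn +1·90°
n=6: pose=(-7,-5,S); sL=80/157, sR=80/233; mL=-12360/36581, mR=3240/36581; mL+mR=-9120/36581 → advance -1; mR−mL=15600/36581 → turn +1·90°

0 8/17 40/53 -84/901 468/901 -4 -8 N
1 160/373 160/333 -23440/124209 33040/124209 -4 -7 W
2 80/137 16/41 -2184/5617 552/5617 -5 -7 S
3 160/229 160/261 -23440/59769 15760/59769 -5 -6 E
4 40/101 8/13 -116/1313 548/1313 -6 -6 N
5 32/85 160/401 -6032/34085 7184/34085 -6 -5 W
6 80/157 80/233 -12360/36581 3240/36581 -7 -5 S
final -7 -4 E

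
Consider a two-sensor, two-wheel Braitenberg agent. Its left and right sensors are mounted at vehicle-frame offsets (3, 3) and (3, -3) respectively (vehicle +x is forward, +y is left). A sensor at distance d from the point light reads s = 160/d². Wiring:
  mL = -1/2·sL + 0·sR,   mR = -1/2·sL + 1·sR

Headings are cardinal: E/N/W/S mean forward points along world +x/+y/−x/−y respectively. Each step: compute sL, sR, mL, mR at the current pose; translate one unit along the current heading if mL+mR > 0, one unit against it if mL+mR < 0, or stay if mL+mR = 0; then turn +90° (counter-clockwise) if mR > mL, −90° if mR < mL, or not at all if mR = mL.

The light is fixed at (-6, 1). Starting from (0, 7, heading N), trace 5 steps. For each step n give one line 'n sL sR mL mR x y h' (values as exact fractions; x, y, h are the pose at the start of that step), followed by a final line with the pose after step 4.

0 16/9 80/81 -8/9 8/81 0 7 N
1 160/13 160/73 -80/13 -3760/949 0 6 W
2 20/13 8 -10/13 94/13 1 6 S
3 160/149 160/101 -80/149 15760/15049 1 5 E
4 80/37 16/17 -40/37 -88/629 2 5 N
final 2 4 W

n=0: pose=(0,7,N); sL=16/9, sR=80/81; mL=-8/9, mR=8/81; mL+mR=-64/81 → advance -1; mR−mL=80/81 → turn +1·90°
n=1: pose=(0,6,W); sL=160/13, sR=160/73; mL=-80/13, mR=-3760/949; mL+mR=-9600/949 → advance -1; mR−mL=160/73 → turn +1·90°
n=2: pose=(1,6,S); sL=20/13, sR=8; mL=-10/13, mR=94/13; mL+mR=84/13 → advance +1; mR−mL=8 → turn +1·90°
n=3: pose=(1,5,E); sL=160/149, sR=160/101; mL=-80/149, mR=15760/15049; mL+mR=7680/15049 → advance +1; mR−mL=160/101 → turn +1·90°
n=4: pose=(2,5,N); sL=80/37, sR=16/17; mL=-40/37, mR=-88/629; mL+mR=-768/629 → advance -1; mR−mL=16/17 → turn +1·90°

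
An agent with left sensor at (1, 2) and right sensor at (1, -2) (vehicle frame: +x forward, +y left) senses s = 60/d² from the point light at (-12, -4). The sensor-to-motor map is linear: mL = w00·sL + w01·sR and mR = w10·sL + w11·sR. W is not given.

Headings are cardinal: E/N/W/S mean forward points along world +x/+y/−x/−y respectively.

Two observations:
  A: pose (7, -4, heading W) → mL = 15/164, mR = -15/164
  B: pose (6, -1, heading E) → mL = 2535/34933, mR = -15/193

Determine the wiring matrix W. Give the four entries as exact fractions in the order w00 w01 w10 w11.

obs A: pose=(7,-4,W) → sL=15/82, sR=15/82, mL=15/164, mR=-15/164
obs B: pose=(6,-1,E) → sL=30/193, sR=30/181, mL=2535/34933, mR=-15/193
sensor matrix S = [[15/82, 15/82], [30/193, 30/181]]; det S = 2700/1432253
solve [mL_A; mL_B] = S·[w00; w01] and [mR_A; mR_B] = S·[w10; w11]:
  w00 = 1, w01 = -1/2, w10 = -1/2, w11 = 0

1 -1/2 -1/2 0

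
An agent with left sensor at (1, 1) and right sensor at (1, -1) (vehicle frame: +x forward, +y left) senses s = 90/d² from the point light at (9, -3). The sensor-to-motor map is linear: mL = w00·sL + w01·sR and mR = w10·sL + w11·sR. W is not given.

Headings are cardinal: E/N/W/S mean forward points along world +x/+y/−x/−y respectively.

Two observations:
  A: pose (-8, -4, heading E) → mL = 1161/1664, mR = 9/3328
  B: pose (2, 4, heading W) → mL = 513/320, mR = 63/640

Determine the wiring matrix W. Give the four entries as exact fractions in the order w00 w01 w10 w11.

1 1 1/2 -1/2

obs A: pose=(-8,-4,E) → sL=45/128, sR=9/26, mL=1161/1664, mR=9/3328
obs B: pose=(2,4,W) → sL=9/10, sR=45/64, mL=513/320, mR=63/640
sensor matrix S = [[45/128, 9/26], [9/10, 45/64]]; det S = -34263/532480
solve [mL_A; mL_B] = S·[w00; w01] and [mR_A; mR_B] = S·[w10; w11]:
  w00 = 1, w01 = 1, w10 = 1/2, w11 = -1/2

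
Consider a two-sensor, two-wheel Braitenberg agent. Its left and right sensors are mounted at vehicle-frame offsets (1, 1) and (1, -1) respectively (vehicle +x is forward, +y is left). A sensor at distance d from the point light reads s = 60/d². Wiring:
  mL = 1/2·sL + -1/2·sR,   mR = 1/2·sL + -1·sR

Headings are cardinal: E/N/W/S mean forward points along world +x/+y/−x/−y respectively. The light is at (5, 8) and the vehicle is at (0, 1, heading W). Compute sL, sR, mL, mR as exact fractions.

3/5 5/6 -7/60 -8/15

left sensor world pos  = (-1, 0); dL² = 100
right sensor world pos = (-1, 2); dR² = 72
sL = 60/100 = 3/5
sR = 60/72 = 5/6
mL = 1/2·sL + -1/2·sR = -7/60
mR = 1/2·sL + -1·sR = -8/15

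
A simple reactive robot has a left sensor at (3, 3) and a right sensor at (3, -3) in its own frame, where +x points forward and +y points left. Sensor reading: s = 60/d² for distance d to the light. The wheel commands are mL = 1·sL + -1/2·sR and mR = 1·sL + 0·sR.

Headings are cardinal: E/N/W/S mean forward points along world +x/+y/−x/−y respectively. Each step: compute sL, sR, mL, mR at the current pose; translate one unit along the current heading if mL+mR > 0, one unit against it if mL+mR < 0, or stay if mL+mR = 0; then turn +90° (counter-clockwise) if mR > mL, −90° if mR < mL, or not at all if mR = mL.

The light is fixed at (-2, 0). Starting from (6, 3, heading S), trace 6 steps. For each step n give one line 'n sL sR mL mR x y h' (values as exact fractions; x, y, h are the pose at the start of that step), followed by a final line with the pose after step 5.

n=0: pose=(6,3,S); sL=60/121, sR=12/5; mL=-426/605, mR=60/121; mL+mR=-126/605 → advance -1; mR−mL=6/5 → turn +1·90°
n=1: pose=(6,4,E); sL=6/17, sR=30/61; mL=111/1037, mR=6/17; mL+mR=477/1037 → advance +1; mR−mL=15/61 → turn +1·90°
n=2: pose=(7,4,N); sL=12/17, sR=60/193; mL=1806/3281, mR=12/17; mL+mR=4122/3281 → advance +1; mR−mL=30/193 → turn +1·90°
n=3: pose=(7,5,W); sL=3/2, sR=3/5; mL=6/5, mR=3/2; mL+mR=27/10 → advance +1; mR−mL=3/10 → turn +1·90°
n=4: pose=(6,5,S); sL=12/25, sR=60/29; mL=-402/725, mR=12/25; mL+mR=-54/725 → advance -1; mR−mL=30/29 → turn +1·90°
n=5: pose=(6,6,E); sL=30/101, sR=6/13; mL=87/1313, mR=30/101; mL+mR=477/1313 → advance +1; mR−mL=3/13 → turn +1·90°

0 60/121 12/5 -426/605 60/121 6 3 S
1 6/17 30/61 111/1037 6/17 6 4 E
2 12/17 60/193 1806/3281 12/17 7 4 N
3 3/2 3/5 6/5 3/2 7 5 W
4 12/25 60/29 -402/725 12/25 6 5 S
5 30/101 6/13 87/1313 30/101 6 6 E
final 7 6 N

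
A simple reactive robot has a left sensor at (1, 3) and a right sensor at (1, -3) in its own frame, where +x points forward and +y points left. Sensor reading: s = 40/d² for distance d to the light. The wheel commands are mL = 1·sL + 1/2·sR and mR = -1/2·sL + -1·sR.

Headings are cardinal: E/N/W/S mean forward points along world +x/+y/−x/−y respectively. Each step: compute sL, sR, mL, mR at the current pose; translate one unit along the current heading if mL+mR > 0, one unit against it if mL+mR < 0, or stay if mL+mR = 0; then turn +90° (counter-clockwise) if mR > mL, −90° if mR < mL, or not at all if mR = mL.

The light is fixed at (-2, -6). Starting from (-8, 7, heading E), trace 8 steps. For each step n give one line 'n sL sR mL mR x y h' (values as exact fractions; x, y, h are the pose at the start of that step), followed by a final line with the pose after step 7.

0 40/281 8/25 2124/7025 -2748/7025 -8 7 E
1 1/4 10/61 81/244 -141/488 -9 7 S
2 8/29 40/289 2892/8381 -2316/8381 -9 6 W
3 4/29 20/97 678/2813 -774/2813 -10 6 N
4 8/49 40/113 1884/5537 -2412/5537 -10 5 E
5 5/17 10/61 390/1037 -645/2074 -11 5 S
6 40/149 40/269 13740/40081 -11340/40081 -11 4 W
7 4/29 4/17 126/493 -150/493 -12 4 N
final -12 3 E

n=0: pose=(-8,7,E); sL=40/281, sR=8/25; mL=2124/7025, mR=-2748/7025; mL+mR=-624/7025 → advance -1; mR−mL=-4872/7025 → turn -1·90°
n=1: pose=(-9,7,S); sL=1/4, sR=10/61; mL=81/244, mR=-141/488; mL+mR=21/488 → advance +1; mR−mL=-303/488 → turn -1·90°
n=2: pose=(-9,6,W); sL=8/29, sR=40/289; mL=2892/8381, mR=-2316/8381; mL+mR=576/8381 → advance +1; mR−mL=-5208/8381 → turn -1·90°
n=3: pose=(-10,6,N); sL=4/29, sR=20/97; mL=678/2813, mR=-774/2813; mL+mR=-96/2813 → advance -1; mR−mL=-1452/2813 → turn -1·90°
n=4: pose=(-10,5,E); sL=8/49, sR=40/113; mL=1884/5537, mR=-2412/5537; mL+mR=-528/5537 → advance -1; mR−mL=-4296/5537 → turn -1·90°
n=5: pose=(-11,5,S); sL=5/17, sR=10/61; mL=390/1037, mR=-645/2074; mL+mR=135/2074 → advance +1; mR−mL=-1425/2074 → turn -1·90°
n=6: pose=(-11,4,W); sL=40/149, sR=40/269; mL=13740/40081, mR=-11340/40081; mL+mR=2400/40081 → advance +1; mR−mL=-25080/40081 → turn -1·90°
n=7: pose=(-12,4,N); sL=4/29, sR=4/17; mL=126/493, mR=-150/493; mL+mR=-24/493 → advance -1; mR−mL=-276/493 → turn -1·90°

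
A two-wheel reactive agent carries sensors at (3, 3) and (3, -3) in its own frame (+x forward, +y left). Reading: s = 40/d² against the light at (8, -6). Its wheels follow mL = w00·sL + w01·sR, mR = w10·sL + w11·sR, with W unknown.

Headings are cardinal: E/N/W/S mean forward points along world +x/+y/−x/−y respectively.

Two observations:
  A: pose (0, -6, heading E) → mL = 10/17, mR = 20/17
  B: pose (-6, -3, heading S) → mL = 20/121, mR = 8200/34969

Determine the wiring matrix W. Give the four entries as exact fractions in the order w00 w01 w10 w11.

1/2 0 1/2 1/2

obs A: pose=(0,-6,E) → sL=20/17, sR=20/17, mL=10/17, mR=20/17
obs B: pose=(-6,-3,S) → sL=40/121, sR=40/289, mL=20/121, mR=8200/34969
sensor matrix S = [[20/17, 20/17], [40/121, 40/289]]; det S = -134400/594473
solve [mL_A; mL_B] = S·[w00; w01] and [mR_A; mR_B] = S·[w10; w11]:
  w00 = 1/2, w01 = 0, w10 = 1/2, w11 = 1/2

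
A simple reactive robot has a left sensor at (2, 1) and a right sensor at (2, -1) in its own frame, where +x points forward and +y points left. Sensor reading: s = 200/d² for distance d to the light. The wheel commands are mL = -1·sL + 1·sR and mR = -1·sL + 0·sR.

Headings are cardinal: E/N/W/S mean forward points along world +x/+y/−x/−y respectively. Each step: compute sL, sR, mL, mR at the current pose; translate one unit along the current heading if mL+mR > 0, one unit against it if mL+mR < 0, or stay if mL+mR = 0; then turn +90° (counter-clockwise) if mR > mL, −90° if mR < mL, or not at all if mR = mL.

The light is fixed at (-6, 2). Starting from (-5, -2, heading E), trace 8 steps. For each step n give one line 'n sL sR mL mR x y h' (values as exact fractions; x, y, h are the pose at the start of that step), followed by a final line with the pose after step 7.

0 100/9 100/17 -800/153 -100/9 -5 -2 E
1 200/37 200/37 0 -200/37 -6 -2 S
2 10 25 15 -10 -6 -1 W
3 40 200 160 -40 -7 -1 N
4 100 20 -80 -100 -7 0 E
5 200/17 8 -64/17 -200/17 -8 0 S
6 10 25/2 5/2 -10 -8 1 W
7 40 200 160 -40 -7 1 N
final -7 2 E

n=0: pose=(-5,-2,E); sL=100/9, sR=100/17; mL=-800/153, mR=-100/9; mL+mR=-2500/153 → advance -1; mR−mL=-100/17 → turn -1·90°
n=1: pose=(-6,-2,S); sL=200/37, sR=200/37; mL=0, mR=-200/37; mL+mR=-200/37 → advance -1; mR−mL=-200/37 → turn -1·90°
n=2: pose=(-6,-1,W); sL=10, sR=25; mL=15, mR=-10; mL+mR=5 → advance +1; mR−mL=-25 → turn -1·90°
n=3: pose=(-7,-1,N); sL=40, sR=200; mL=160, mR=-40; mL+mR=120 → advance +1; mR−mL=-200 → turn -1·90°
n=4: pose=(-7,0,E); sL=100, sR=20; mL=-80, mR=-100; mL+mR=-180 → advance -1; mR−mL=-20 → turn -1·90°
n=5: pose=(-8,0,S); sL=200/17, sR=8; mL=-64/17, mR=-200/17; mL+mR=-264/17 → advance -1; mR−mL=-8 → turn -1·90°
n=6: pose=(-8,1,W); sL=10, sR=25/2; mL=5/2, mR=-10; mL+mR=-15/2 → advance -1; mR−mL=-25/2 → turn -1·90°
n=7: pose=(-7,1,N); sL=40, sR=200; mL=160, mR=-40; mL+mR=120 → advance +1; mR−mL=-200 → turn -1·90°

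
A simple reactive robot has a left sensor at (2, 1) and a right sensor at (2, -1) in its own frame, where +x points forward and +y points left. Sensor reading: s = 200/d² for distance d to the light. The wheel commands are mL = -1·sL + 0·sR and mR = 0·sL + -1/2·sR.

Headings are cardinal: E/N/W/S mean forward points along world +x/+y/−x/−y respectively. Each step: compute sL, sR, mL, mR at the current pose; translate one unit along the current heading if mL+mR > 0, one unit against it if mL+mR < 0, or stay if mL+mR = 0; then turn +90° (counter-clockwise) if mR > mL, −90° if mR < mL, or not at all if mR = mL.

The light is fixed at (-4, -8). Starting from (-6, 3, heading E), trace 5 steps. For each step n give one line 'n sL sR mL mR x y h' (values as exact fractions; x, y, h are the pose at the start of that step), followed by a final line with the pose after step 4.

n=0: pose=(-6,3,E); sL=25/18, sR=2; mL=-25/18, mR=-1; mL+mR=-43/18 → advance -1; mR−mL=7/18 → turn +1·90°
n=1: pose=(-7,3,N); sL=40/37, sR=200/173; mL=-40/37, mR=-100/173; mL+mR=-10620/6401 → advance -1; mR−mL=3220/6401 → turn +1·90°
n=2: pose=(-7,2,W); sL=100/53, sR=100/73; mL=-100/53, mR=-50/73; mL+mR=-9950/3869 → advance -1; mR−mL=4650/3869 → turn +1·90°
n=3: pose=(-6,2,S); sL=40/13, sR=200/73; mL=-40/13, mR=-100/73; mL+mR=-4220/949 → advance -1; mR−mL=1620/949 → turn +1·90°
n=4: pose=(-6,3,E); sL=25/18, sR=2; mL=-25/18, mR=-1; mL+mR=-43/18 → advance -1; mR−mL=7/18 → turn +1·90°

0 25/18 2 -25/18 -1 -6 3 E
1 40/37 200/173 -40/37 -100/173 -7 3 N
2 100/53 100/73 -100/53 -50/73 -7 2 W
3 40/13 200/73 -40/13 -100/73 -6 2 S
4 25/18 2 -25/18 -1 -6 3 E
final -7 3 N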